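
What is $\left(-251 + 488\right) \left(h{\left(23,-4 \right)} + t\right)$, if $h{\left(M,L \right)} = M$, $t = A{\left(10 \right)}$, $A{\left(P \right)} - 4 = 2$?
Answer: $6873$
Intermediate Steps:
$A{\left(P \right)} = 6$ ($A{\left(P \right)} = 4 + 2 = 6$)
$t = 6$
$\left(-251 + 488\right) \left(h{\left(23,-4 \right)} + t\right) = \left(-251 + 488\right) \left(23 + 6\right) = 237 \cdot 29 = 6873$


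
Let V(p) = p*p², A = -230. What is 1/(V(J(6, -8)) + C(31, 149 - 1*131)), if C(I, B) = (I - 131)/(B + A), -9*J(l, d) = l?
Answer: 1431/251 ≈ 5.7012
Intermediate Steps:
J(l, d) = -l/9
V(p) = p³
C(I, B) = (-131 + I)/(-230 + B) (C(I, B) = (I - 131)/(B - 230) = (-131 + I)/(-230 + B))
1/(V(J(6, -8)) + C(31, 149 - 1*131)) = 1/((-⅑*6)³ + (-131 + 31)/(-230 + (149 - 1*131))) = 1/((-⅔)³ - 100/(-230 + (149 - 131))) = 1/(-8/27 - 100/(-230 + 18)) = 1/(-8/27 - 100/(-212)) = 1/(-8/27 - 1/212*(-100)) = 1/(-8/27 + 25/53) = 1/(251/1431) = 1431/251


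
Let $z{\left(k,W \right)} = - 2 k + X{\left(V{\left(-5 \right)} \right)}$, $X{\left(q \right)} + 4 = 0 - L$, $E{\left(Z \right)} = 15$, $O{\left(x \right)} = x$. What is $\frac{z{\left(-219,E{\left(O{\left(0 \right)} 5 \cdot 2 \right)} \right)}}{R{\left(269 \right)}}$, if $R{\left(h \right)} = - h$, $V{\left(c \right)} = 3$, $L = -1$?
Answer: $- \frac{435}{269} \approx -1.6171$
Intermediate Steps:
$X{\left(q \right)} = -3$ ($X{\left(q \right)} = -4 + \left(0 - -1\right) = -4 + \left(0 + 1\right) = -4 + 1 = -3$)
$z{\left(k,W \right)} = -3 - 2 k$ ($z{\left(k,W \right)} = - 2 k - 3 = -3 - 2 k$)
$\frac{z{\left(-219,E{\left(O{\left(0 \right)} 5 \cdot 2 \right)} \right)}}{R{\left(269 \right)}} = \frac{-3 - -438}{\left(-1\right) 269} = \frac{-3 + 438}{-269} = 435 \left(- \frac{1}{269}\right) = - \frac{435}{269}$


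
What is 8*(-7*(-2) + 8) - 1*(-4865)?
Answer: 5041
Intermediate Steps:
8*(-7*(-2) + 8) - 1*(-4865) = 8*(14 + 8) + 4865 = 8*22 + 4865 = 176 + 4865 = 5041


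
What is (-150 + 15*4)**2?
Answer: 8100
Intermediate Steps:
(-150 + 15*4)**2 = (-150 + 60)**2 = (-90)**2 = 8100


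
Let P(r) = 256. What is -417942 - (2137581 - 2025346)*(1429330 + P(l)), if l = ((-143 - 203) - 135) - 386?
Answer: -160450002652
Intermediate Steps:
l = -867 (l = (-346 - 135) - 386 = -481 - 386 = -867)
-417942 - (2137581 - 2025346)*(1429330 + P(l)) = -417942 - (2137581 - 2025346)*(1429330 + 256) = -417942 - 112235*1429586 = -417942 - 1*160449584710 = -417942 - 160449584710 = -160450002652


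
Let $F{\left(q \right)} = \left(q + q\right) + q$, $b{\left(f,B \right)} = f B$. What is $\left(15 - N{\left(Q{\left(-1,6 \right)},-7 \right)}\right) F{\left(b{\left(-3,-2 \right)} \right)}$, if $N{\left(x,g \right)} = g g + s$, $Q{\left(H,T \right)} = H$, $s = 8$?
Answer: $-756$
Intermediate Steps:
$b{\left(f,B \right)} = B f$
$N{\left(x,g \right)} = 8 + g^{2}$ ($N{\left(x,g \right)} = g g + 8 = g^{2} + 8 = 8 + g^{2}$)
$F{\left(q \right)} = 3 q$ ($F{\left(q \right)} = 2 q + q = 3 q$)
$\left(15 - N{\left(Q{\left(-1,6 \right)},-7 \right)}\right) F{\left(b{\left(-3,-2 \right)} \right)} = \left(15 - \left(8 + \left(-7\right)^{2}\right)\right) 3 \left(\left(-2\right) \left(-3\right)\right) = \left(15 - \left(8 + 49\right)\right) 3 \cdot 6 = \left(15 - 57\right) 18 = \left(-42\right) 18 = -756$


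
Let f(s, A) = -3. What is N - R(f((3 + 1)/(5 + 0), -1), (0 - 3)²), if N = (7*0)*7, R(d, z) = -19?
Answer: 19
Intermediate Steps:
N = 0 (N = 0*7 = 0)
N - R(f((3 + 1)/(5 + 0), -1), (0 - 3)²) = 0 - 1*(-19) = 0 + 19 = 19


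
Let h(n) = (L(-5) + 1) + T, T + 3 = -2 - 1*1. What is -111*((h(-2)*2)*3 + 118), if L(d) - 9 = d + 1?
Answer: -13098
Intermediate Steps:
T = -6 (T = -3 + (-2 - 1*1) = -3 + (-2 - 1) = -3 - 3 = -6)
L(d) = 10 + d (L(d) = 9 + (d + 1) = 9 + (1 + d) = 10 + d)
h(n) = 0 (h(n) = ((10 - 5) + 1) - 6 = (5 + 1) - 6 = 6 - 6 = 0)
-111*((h(-2)*2)*3 + 118) = -111*((0*2)*3 + 118) = -111*(0*3 + 118) = -111*(0 + 118) = -111*118 = -13098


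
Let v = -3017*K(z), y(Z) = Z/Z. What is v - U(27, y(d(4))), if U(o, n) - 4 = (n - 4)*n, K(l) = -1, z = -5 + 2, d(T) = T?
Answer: 3016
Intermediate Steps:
z = -3
y(Z) = 1
U(o, n) = 4 + n*(-4 + n) (U(o, n) = 4 + (n - 4)*n = 4 + (-4 + n)*n = 4 + n*(-4 + n))
v = 3017 (v = -3017*(-1) = 3017)
v - U(27, y(d(4))) = 3017 - (4 + 1² - 4*1) = 3017 - (4 + 1 - 4) = 3017 - 1*1 = 3017 - 1 = 3016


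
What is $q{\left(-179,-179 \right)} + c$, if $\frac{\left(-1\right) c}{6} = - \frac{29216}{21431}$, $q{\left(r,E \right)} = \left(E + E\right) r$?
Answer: $\frac{1373516638}{21431} \approx 64090.0$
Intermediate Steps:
$q{\left(r,E \right)} = 2 E r$
$c = \frac{175296}{21431}$ ($c = - 6 \left(- \frac{29216}{21431}\right) = - 6 \left(\left(-29216\right) \frac{1}{21431}\right) = \left(-6\right) \left(- \frac{29216}{21431}\right) = \frac{175296}{21431} \approx 8.1796$)
$q{\left(-179,-179 \right)} + c = 2 \left(-179\right) \left(-179\right) + \frac{175296}{21431} = 64082 + \frac{175296}{21431} = \frac{1373516638}{21431}$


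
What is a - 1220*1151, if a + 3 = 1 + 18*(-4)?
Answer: -1404294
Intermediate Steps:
a = -74 (a = -3 + (1 + 18*(-4)) = -3 + (1 - 72) = -3 - 71 = -74)
a - 1220*1151 = -74 - 1220*1151 = -74 - 1404220 = -1404294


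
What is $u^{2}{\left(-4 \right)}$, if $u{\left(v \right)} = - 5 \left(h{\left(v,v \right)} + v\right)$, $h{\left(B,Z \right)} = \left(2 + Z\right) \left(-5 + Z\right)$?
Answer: $4900$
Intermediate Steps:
$h{\left(B,Z \right)} = \left(-5 + Z\right) \left(2 + Z\right)$
$u{\left(v \right)} = 50 - 5 v^{2} + 10 v$ ($u{\left(v \right)} = - 5 \left(\left(-10 + v^{2} - 3 v\right) + v\right) = - 5 \left(-10 + v^{2} - 2 v\right) = 50 - 5 v^{2} + 10 v$)
$u^{2}{\left(-4 \right)} = \left(50 - 5 \left(-4\right)^{2} + 10 \left(-4\right)\right)^{2} = \left(50 - 80 - 40\right)^{2} = \left(-70\right)^{2} = 4900$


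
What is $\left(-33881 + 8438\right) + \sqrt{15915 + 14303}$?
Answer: $-25443 + \sqrt{30218} \approx -25269.0$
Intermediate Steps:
$\left(-33881 + 8438\right) + \sqrt{15915 + 14303} = -25443 + \sqrt{30218}$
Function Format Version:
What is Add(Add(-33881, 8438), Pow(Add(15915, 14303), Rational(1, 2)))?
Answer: Add(-25443, Pow(30218, Rational(1, 2))) ≈ -25269.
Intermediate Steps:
Add(Add(-33881, 8438), Pow(Add(15915, 14303), Rational(1, 2))) = Add(-25443, Pow(30218, Rational(1, 2)))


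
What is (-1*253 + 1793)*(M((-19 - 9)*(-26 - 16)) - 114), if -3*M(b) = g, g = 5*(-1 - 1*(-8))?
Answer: -580580/3 ≈ -1.9353e+5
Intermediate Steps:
g = 35 (g = 5*(-1 + 8) = 5*7 = 35)
M(b) = -35/3 (M(b) = -⅓*35 = -35/3)
(-1*253 + 1793)*(M((-19 - 9)*(-26 - 16)) - 114) = (-1*253 + 1793)*(-35/3 - 114) = (-253 + 1793)*(-377/3) = 1540*(-377/3) = -580580/3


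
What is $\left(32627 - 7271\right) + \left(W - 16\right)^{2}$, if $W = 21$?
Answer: $25381$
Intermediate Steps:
$\left(32627 - 7271\right) + \left(W - 16\right)^{2} = \left(32627 - 7271\right) + \left(21 - 16\right)^{2} = 25356 + 5^{2} = 25356 + 25 = 25381$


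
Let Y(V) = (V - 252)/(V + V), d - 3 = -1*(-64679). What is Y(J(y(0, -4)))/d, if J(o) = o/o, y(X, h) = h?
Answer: -251/129364 ≈ -0.0019403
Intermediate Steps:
J(o) = 1
d = 64682 (d = 3 - 1*(-64679) = 3 + 64679 = 64682)
Y(V) = (-252 + V)/(2*V) (Y(V) = (-252 + V)/((2*V)) = (-252 + V)*(1/(2*V)) = (-252 + V)/(2*V))
Y(J(y(0, -4)))/d = ((1/2)*(-252 + 1)/1)/64682 = ((1/2)*1*(-251))*(1/64682) = -251/2*1/64682 = -251/129364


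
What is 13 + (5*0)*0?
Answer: 13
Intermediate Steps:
13 + (5*0)*0 = 13 + 0*0 = 13 + 0 = 13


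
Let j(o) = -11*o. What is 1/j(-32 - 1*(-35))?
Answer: -1/33 ≈ -0.030303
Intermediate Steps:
1/j(-32 - 1*(-35)) = 1/(-11*(-32 - 1*(-35))) = 1/(-11*(-32 + 35)) = 1/(-11*3) = 1/(-33) = -1/33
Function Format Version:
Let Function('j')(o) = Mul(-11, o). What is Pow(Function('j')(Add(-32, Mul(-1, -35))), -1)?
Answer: Rational(-1, 33) ≈ -0.030303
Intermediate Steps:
Pow(Function('j')(Add(-32, Mul(-1, -35))), -1) = Pow(Mul(-11, Add(-32, Mul(-1, -35))), -1) = Pow(Mul(-11, Add(-32, 35)), -1) = Pow(Mul(-11, 3), -1) = Pow(-33, -1) = Rational(-1, 33)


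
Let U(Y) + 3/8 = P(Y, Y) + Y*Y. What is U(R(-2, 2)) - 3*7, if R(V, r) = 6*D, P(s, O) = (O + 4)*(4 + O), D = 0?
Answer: -43/8 ≈ -5.3750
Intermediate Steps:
P(s, O) = (4 + O)² (P(s, O) = (4 + O)*(4 + O) = (4 + O)²)
R(V, r) = 0 (R(V, r) = 6*0 = 0)
U(Y) = -3/8 + Y² + (4 + Y)² (U(Y) = -3/8 + ((4 + Y)² + Y*Y) = -3/8 + ((4 + Y)² + Y²) = -3/8 + (Y² + (4 + Y)²) = -3/8 + Y² + (4 + Y)²)
U(R(-2, 2)) - 3*7 = (125/8 + 2*0² + 8*0) - 3*7 = (125/8 + 2*0 + 0) - 21 = (125/8 + 0 + 0) - 21 = 125/8 - 21 = -43/8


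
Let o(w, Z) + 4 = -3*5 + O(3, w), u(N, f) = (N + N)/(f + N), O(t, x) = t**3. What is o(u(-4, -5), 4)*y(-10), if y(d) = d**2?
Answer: 800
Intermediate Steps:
u(N, f) = 2*N/(N + f) (u(N, f) = (2*N)/(N + f) = 2*N/(N + f))
o(w, Z) = 8 (o(w, Z) = -4 + (-3*5 + 3**3) = -4 + (-15 + 27) = -4 + 12 = 8)
o(u(-4, -5), 4)*y(-10) = 8*(-10)**2 = 8*100 = 800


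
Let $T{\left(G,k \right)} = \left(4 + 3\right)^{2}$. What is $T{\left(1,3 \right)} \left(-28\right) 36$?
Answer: $-49392$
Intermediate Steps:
$T{\left(G,k \right)} = 49$ ($T{\left(G,k \right)} = 7^{2} = 49$)
$T{\left(1,3 \right)} \left(-28\right) 36 = 49 \left(-28\right) 36 = \left(-1372\right) 36 = -49392$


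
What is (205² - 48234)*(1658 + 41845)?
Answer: -270110127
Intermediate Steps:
(205² - 48234)*(1658 + 41845) = (42025 - 48234)*43503 = -6209*43503 = -270110127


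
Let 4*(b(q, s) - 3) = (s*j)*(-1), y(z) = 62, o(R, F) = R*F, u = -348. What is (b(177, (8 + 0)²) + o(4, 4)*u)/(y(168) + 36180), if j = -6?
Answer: -5469/36242 ≈ -0.15090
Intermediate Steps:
o(R, F) = F*R
b(q, s) = 3 + 3*s/2 (b(q, s) = 3 + ((s*(-6))*(-1))/4 = 3 + (-6*s*(-1))/4 = 3 + (6*s)/4 = 3 + 3*s/2)
(b(177, (8 + 0)²) + o(4, 4)*u)/(y(168) + 36180) = ((3 + 3*(8 + 0)²/2) + (4*4)*(-348))/(62 + 36180) = ((3 + (3/2)*8²) + 16*(-348))/36242 = ((3 + (3/2)*64) - 5568)*(1/36242) = ((3 + 96) - 5568)*(1/36242) = (99 - 5568)*(1/36242) = -5469*1/36242 = -5469/36242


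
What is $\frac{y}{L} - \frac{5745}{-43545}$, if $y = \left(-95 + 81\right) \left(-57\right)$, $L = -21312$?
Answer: $\frac{974317}{10311456} \approx 0.094489$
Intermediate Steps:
$y = 798$ ($y = \left(-14\right) \left(-57\right) = 798$)
$\frac{y}{L} - \frac{5745}{-43545} = \frac{798}{-21312} - \frac{5745}{-43545} = 798 \left(- \frac{1}{21312}\right) - - \frac{383}{2903} = - \frac{133}{3552} + \frac{383}{2903} = \frac{974317}{10311456}$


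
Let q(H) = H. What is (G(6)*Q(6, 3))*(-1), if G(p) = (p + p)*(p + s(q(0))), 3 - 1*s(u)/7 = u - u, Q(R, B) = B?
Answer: -972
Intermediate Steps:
s(u) = 21 (s(u) = 21 - 7*(u - u) = 21 - 7*0 = 21 + 0 = 21)
G(p) = 2*p*(21 + p) (G(p) = (p + p)*(p + 21) = (2*p)*(21 + p) = 2*p*(21 + p))
(G(6)*Q(6, 3))*(-1) = ((2*6*(21 + 6))*3)*(-1) = ((2*6*27)*3)*(-1) = (324*3)*(-1) = 972*(-1) = -972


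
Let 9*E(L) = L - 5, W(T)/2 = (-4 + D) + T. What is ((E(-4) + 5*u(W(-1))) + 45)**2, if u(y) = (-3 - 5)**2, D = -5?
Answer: 132496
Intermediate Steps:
W(T) = -18 + 2*T (W(T) = 2*((-4 - 5) + T) = 2*(-9 + T) = -18 + 2*T)
E(L) = -5/9 + L/9 (E(L) = (L - 5)/9 = (-5 + L)/9 = -5/9 + L/9)
u(y) = 64 (u(y) = (-8)**2 = 64)
((E(-4) + 5*u(W(-1))) + 45)**2 = (((-5/9 + (1/9)*(-4)) + 5*64) + 45)**2 = (((-5/9 - 4/9) + 320) + 45)**2 = ((-1 + 320) + 45)**2 = (319 + 45)**2 = 364**2 = 132496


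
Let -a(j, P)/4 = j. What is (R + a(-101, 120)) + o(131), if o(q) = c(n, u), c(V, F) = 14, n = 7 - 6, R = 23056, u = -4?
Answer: 23474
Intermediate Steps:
n = 1
o(q) = 14
a(j, P) = -4*j
(R + a(-101, 120)) + o(131) = (23056 - 4*(-101)) + 14 = (23056 + 404) + 14 = 23460 + 14 = 23474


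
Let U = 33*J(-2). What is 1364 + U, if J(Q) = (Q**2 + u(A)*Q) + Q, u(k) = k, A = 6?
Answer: 1034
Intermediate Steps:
J(Q) = Q**2 + 7*Q (J(Q) = (Q**2 + 6*Q) + Q = Q**2 + 7*Q)
U = -330 (U = 33*(-2*(7 - 2)) = 33*(-2*5) = 33*(-10) = -330)
1364 + U = 1364 - 330 = 1034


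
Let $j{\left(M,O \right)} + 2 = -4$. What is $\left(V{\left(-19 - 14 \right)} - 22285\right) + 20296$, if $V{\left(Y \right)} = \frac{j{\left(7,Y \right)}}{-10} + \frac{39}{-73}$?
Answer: $- \frac{725961}{365} \approx -1988.9$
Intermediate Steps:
$j{\left(M,O \right)} = -6$ ($j{\left(M,O \right)} = -2 - 4 = -6$)
$V{\left(Y \right)} = \frac{24}{365}$ ($V{\left(Y \right)} = - \frac{6}{-10} + \frac{39}{-73} = \left(-6\right) \left(- \frac{1}{10}\right) + 39 \left(- \frac{1}{73}\right) = \frac{3}{5} - \frac{39}{73} = \frac{24}{365}$)
$\left(V{\left(-19 - 14 \right)} - 22285\right) + 20296 = \left(\frac{24}{365} - 22285\right) + 20296 = - \frac{8134001}{365} + 20296 = - \frac{725961}{365}$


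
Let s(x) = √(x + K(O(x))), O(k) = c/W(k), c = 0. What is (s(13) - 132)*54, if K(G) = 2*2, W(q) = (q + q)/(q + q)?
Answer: -7128 + 54*√17 ≈ -6905.4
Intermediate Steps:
W(q) = 1 (W(q) = (2*q)/((2*q)) = (2*q)*(1/(2*q)) = 1)
O(k) = 0 (O(k) = 0/1 = 0*1 = 0)
K(G) = 4
s(x) = √(4 + x) (s(x) = √(x + 4) = √(4 + x))
(s(13) - 132)*54 = (√(4 + 13) - 132)*54 = (√17 - 132)*54 = (-132 + √17)*54 = -7128 + 54*√17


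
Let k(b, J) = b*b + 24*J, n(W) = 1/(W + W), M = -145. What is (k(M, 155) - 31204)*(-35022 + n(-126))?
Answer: 19001398385/84 ≈ 2.2621e+8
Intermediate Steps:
n(W) = 1/(2*W)
k(b, J) = b² + 24*J
(k(M, 155) - 31204)*(-35022 + n(-126)) = (((-145)² + 24*155) - 31204)*(-35022 + (½)/(-126)) = ((21025 + 3720) - 31204)*(-35022 + (½)*(-1/126)) = (24745 - 31204)*(-35022 - 1/252) = -6459*(-8825545/252) = 19001398385/84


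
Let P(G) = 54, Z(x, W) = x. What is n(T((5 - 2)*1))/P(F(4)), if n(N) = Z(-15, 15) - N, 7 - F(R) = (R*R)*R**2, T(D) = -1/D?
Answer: -22/81 ≈ -0.27161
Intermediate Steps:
F(R) = 7 - R**4 (F(R) = 7 - R*R*R**2 = 7 - R**2*R**2 = 7 - R**4)
n(N) = -15 - N
n(T((5 - 2)*1))/P(F(4)) = (-15 - (-1)/((5 - 2)*1))/54 = (-15 - (-1)/(3*1))*(1/54) = (-15 - (-1)/3)*(1/54) = (-15 - 1*(-1/3))*(1/54) = (-15 + 1/3)*(1/54) = -44/3*1/54 = -22/81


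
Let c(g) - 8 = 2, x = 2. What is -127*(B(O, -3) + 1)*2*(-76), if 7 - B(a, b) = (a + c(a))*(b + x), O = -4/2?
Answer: 308864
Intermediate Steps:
c(g) = 10 (c(g) = 8 + 2 = 10)
O = -2 (O = -4*½ = -2)
B(a, b) = 7 - (2 + b)*(10 + a) (B(a, b) = 7 - (a + 10)*(b + 2) = 7 - (10 + a)*(2 + b) = 7 - (2 + b)*(10 + a))
-127*(B(O, -3) + 1)*2*(-76) = -127*((-13 - 10*(-3) - 2*(-2) - 1*(-2)*(-3)) + 1)*2*(-76) = -127*((-13 + 30 + 4 - 6) + 1)*2*(-76) = -127*(15 + 1)*2*(-76) = -2032*2*(-76) = -127*32*(-76) = -4064*(-76) = 308864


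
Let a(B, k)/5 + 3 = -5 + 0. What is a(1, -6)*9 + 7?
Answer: -353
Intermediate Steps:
a(B, k) = -40 (a(B, k) = -15 + 5*(-5 + 0) = -15 + 5*(-5) = -15 - 25 = -40)
a(1, -6)*9 + 7 = -40*9 + 7 = -360 + 7 = -353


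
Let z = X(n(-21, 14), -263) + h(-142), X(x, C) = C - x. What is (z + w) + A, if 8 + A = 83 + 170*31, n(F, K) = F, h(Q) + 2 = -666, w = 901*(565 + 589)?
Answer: 1044189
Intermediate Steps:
w = 1039754 (w = 901*1154 = 1039754)
h(Q) = -668 (h(Q) = -2 - 666 = -668)
z = -910 (z = (-263 - 1*(-21)) - 668 = (-263 + 21) - 668 = -242 - 668 = -910)
A = 5345 (A = -8 + (83 + 170*31) = -8 + (83 + 5270) = -8 + 5353 = 5345)
(z + w) + A = (-910 + 1039754) + 5345 = 1038844 + 5345 = 1044189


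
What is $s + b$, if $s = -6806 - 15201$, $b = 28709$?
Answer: $6702$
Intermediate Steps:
$s = -22007$
$s + b = -22007 + 28709 = 6702$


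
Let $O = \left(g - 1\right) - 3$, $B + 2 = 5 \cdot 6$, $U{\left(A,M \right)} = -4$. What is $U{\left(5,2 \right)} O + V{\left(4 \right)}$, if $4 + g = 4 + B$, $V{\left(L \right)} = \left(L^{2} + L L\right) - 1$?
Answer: $-65$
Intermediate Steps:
$V{\left(L \right)} = -1 + 2 L^{2}$ ($V{\left(L \right)} = \left(L^{2} + L^{2}\right) - 1 = 2 L^{2} - 1 = -1 + 2 L^{2}$)
$B = 28$ ($B = -2 + 5 \cdot 6 = -2 + 30 = 28$)
$g = 28$ ($g = -4 + \left(4 + 28\right) = -4 + 32 = 28$)
$O = 24$ ($O = \left(28 - 1\right) - 3 = 27 - 3 = 24$)
$U{\left(5,2 \right)} O + V{\left(4 \right)} = \left(-4\right) 24 - \left(1 - 2 \cdot 4^{2}\right) = -96 + \left(-1 + 2 \cdot 16\right) = -96 + \left(-1 + 32\right) = -96 + 31 = -65$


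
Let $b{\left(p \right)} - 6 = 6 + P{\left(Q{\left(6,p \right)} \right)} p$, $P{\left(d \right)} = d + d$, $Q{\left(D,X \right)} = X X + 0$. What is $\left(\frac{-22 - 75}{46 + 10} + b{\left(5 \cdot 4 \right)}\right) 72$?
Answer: $\frac{8069175}{7} \approx 1.1527 \cdot 10^{6}$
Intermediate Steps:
$Q{\left(D,X \right)} = X^{2}$ ($Q{\left(D,X \right)} = X^{2} + 0 = X^{2}$)
$P{\left(d \right)} = 2 d$
$b{\left(p \right)} = 12 + 2 p^{3}$ ($b{\left(p \right)} = 6 + \left(6 + 2 p^{2} p\right) = 6 + \left(6 + 2 p^{3}\right) = 12 + 2 p^{3}$)
$\left(\frac{-22 - 75}{46 + 10} + b{\left(5 \cdot 4 \right)}\right) 72 = \left(\frac{-22 - 75}{46 + 10} + \left(12 + 2 \left(5 \cdot 4\right)^{3}\right)\right) 72 = \left(- \frac{97}{56} + \left(12 + 2 \cdot 20^{3}\right)\right) 72 = \left(\left(-97\right) \frac{1}{56} + \left(12 + 2 \cdot 8000\right)\right) 72 = \left(- \frac{97}{56} + \left(12 + 16000\right)\right) 72 = \left(- \frac{97}{56} + 16012\right) 72 = \frac{896575}{56} \cdot 72 = \frac{8069175}{7}$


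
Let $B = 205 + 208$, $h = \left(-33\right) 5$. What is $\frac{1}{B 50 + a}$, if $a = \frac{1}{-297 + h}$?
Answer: $\frac{462}{9540299} \approx 4.8426 \cdot 10^{-5}$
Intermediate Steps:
$h = -165$
$B = 413$
$a = - \frac{1}{462}$ ($a = \frac{1}{-297 - 165} = \frac{1}{-462} = - \frac{1}{462} \approx -0.0021645$)
$\frac{1}{B 50 + a} = \frac{1}{413 \cdot 50 - \frac{1}{462}} = \frac{1}{20650 - \frac{1}{462}} = \frac{1}{\frac{9540299}{462}} = \frac{462}{9540299}$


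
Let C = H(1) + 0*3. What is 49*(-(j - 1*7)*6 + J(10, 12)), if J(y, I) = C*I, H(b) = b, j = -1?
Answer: 2940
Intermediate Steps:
C = 1 (C = 1 + 0*3 = 1 + 0 = 1)
J(y, I) = I (J(y, I) = 1*I = I)
49*(-(j - 1*7)*6 + J(10, 12)) = 49*(-(-1 - 1*7)*6 + 12) = 49*(-(-1 - 7)*6 + 12) = 49*(-(-8)*6 + 12) = 49*(-1*(-48) + 12) = 49*(48 + 12) = 49*60 = 2940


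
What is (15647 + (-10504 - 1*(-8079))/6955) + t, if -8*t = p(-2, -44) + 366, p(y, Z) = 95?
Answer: 173474685/11128 ≈ 15589.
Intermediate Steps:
t = -461/8 (t = -(95 + 366)/8 = -1/8*461 = -461/8 ≈ -57.625)
(15647 + (-10504 - 1*(-8079))/6955) + t = (15647 + (-10504 - 1*(-8079))/6955) - 461/8 = (15647 + (-10504 + 8079)*(1/6955)) - 461/8 = (15647 - 2425*1/6955) - 461/8 = (15647 - 485/1391) - 461/8 = 21764492/1391 - 461/8 = 173474685/11128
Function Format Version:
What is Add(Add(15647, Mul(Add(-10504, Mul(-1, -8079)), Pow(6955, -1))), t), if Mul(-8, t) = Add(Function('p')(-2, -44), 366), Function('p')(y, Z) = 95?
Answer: Rational(173474685, 11128) ≈ 15589.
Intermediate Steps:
t = Rational(-461, 8) (t = Mul(Rational(-1, 8), Add(95, 366)) = Mul(Rational(-1, 8), 461) = Rational(-461, 8) ≈ -57.625)
Add(Add(15647, Mul(Add(-10504, Mul(-1, -8079)), Pow(6955, -1))), t) = Add(Add(15647, Mul(Add(-10504, Mul(-1, -8079)), Pow(6955, -1))), Rational(-461, 8)) = Add(Add(15647, Mul(Add(-10504, 8079), Rational(1, 6955))), Rational(-461, 8)) = Add(Add(15647, Mul(-2425, Rational(1, 6955))), Rational(-461, 8)) = Add(Add(15647, Rational(-485, 1391)), Rational(-461, 8)) = Add(Rational(21764492, 1391), Rational(-461, 8)) = Rational(173474685, 11128)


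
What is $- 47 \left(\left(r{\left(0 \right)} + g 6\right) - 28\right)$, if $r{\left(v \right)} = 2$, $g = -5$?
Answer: $2632$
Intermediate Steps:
$- 47 \left(\left(r{\left(0 \right)} + g 6\right) - 28\right) = - 47 \left(\left(2 - 30\right) - 28\right) = - 47 \left(-28 - 28\right) = \left(-47\right) \left(-56\right) = 2632$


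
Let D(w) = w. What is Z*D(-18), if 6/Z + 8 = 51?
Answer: -108/43 ≈ -2.5116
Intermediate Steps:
Z = 6/43 (Z = 6/(-8 + 51) = 6/43 ≈ 0.13953)
Z*D(-18) = (6/43)*(-18) = -108/43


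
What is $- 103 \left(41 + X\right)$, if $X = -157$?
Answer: $11948$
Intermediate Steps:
$- 103 \left(41 + X\right) = - 103 \left(41 - 157\right) = \left(-103\right) \left(-116\right) = 11948$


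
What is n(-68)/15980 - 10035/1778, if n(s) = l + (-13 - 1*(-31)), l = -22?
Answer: -40091603/7103110 ≈ -5.6442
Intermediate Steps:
n(s) = -4 (n(s) = -22 + (-13 - 1*(-31)) = -22 + (-13 + 31) = -22 + 18 = -4)
n(-68)/15980 - 10035/1778 = -4/15980 - 10035/1778 = -4*1/15980 - 10035*1/1778 = -1/3995 - 10035/1778 = -40091603/7103110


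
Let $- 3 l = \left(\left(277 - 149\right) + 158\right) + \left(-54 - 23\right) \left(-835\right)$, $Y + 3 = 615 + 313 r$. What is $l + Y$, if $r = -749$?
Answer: $-255352$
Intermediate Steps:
$Y = -233825$ ($Y = -3 + \left(615 + 313 \left(-749\right)\right) = -3 + \left(615 - 234437\right) = -3 - 233822 = -233825$)
$l = -21527$ ($l = - \frac{\left(\left(277 - 149\right) + 158\right) + \left(-54 - 23\right) \left(-835\right)}{3} = - \frac{\left(128 + 158\right) - -64295}{3} = - \frac{286 + 64295}{3} = \left(- \frac{1}{3}\right) 64581 = -21527$)
$l + Y = -21527 - 233825 = -255352$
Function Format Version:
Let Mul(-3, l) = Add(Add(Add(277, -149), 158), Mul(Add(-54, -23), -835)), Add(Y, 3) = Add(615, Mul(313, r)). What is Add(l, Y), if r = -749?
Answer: -255352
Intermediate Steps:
Y = -233825 (Y = Add(-3, Add(615, Mul(313, -749))) = Add(-3, Add(615, -234437)) = Add(-3, -233822) = -233825)
l = -21527 (l = Mul(Rational(-1, 3), Add(Add(Add(277, -149), 158), Mul(Add(-54, -23), -835))) = Mul(Rational(-1, 3), Add(Add(128, 158), Mul(-77, -835))) = Mul(Rational(-1, 3), Add(286, 64295)) = Mul(Rational(-1, 3), 64581) = -21527)
Add(l, Y) = Add(-21527, -233825) = -255352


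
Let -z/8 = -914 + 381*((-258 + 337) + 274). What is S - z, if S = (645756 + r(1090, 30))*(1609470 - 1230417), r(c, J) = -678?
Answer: 244519819766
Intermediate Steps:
z = -1068632 (z = -8*(-914 + 381*((-258 + 337) + 274)) = -8*(-914 + 381*(79 + 274)) = -8*(-914 + 381*353) = -8*(-914 + 134493) = -8*133579 = -1068632)
S = 244518751134 (S = (645756 - 678)*(1609470 - 1230417) = 645078*379053 = 244518751134)
S - z = 244518751134 - 1*(-1068632) = 244518751134 + 1068632 = 244519819766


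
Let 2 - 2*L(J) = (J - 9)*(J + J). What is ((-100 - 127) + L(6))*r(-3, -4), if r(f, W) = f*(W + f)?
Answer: -4368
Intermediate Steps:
L(J) = 1 - J*(-9 + J) (L(J) = 1 - (J - 9)*(J + J)/2 = 1 - (-9 + J)*2*J/2 = 1 - J*(-9 + J))
((-100 - 127) + L(6))*r(-3, -4) = ((-100 - 127) + (1 - 1*6² + 9*6))*(-3*(-4 - 3)) = (-227 + (1 - 1*36 + 54))*(-3*(-7)) = (-227 + (1 - 36 + 54))*21 = (-227 + 19)*21 = -208*21 = -4368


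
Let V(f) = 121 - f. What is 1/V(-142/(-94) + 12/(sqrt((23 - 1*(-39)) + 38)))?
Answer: 235/27798 ≈ 0.0084538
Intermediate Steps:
1/V(-142/(-94) + 12/(sqrt((23 - 1*(-39)) + 38))) = 1/(121 - (-142/(-94) + 12/(sqrt((23 - 1*(-39)) + 38)))) = 1/(121 - (-142*(-1/94) + 12/(sqrt((23 + 39) + 38)))) = 1/(121 - (71/47 + 12/(sqrt(62 + 38)))) = 1/(121 - (71/47 + 12/(sqrt(100)))) = 1/(121 - (71/47 + 12/10)) = 1/(121 - (71/47 + 12*(1/10))) = 1/(121 - (71/47 + 6/5)) = 1/(121 - 1*637/235) = 1/(121 - 637/235) = 1/(27798/235) = 235/27798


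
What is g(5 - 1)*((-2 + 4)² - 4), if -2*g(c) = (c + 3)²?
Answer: 0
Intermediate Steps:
g(c) = -(3 + c)²/2 (g(c) = -(c + 3)²/2 = -(3 + c)²/2)
g(5 - 1)*((-2 + 4)² - 4) = (-(3 + (5 - 1))²/2)*((-2 + 4)² - 4) = (-(3 + 4)²/2)*(2² - 4) = (-½*7²)*(4 - 4) = -½*49*0 = -49/2*0 = 0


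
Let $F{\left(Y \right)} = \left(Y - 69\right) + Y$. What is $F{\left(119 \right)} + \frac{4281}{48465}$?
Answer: $\frac{2731622}{16155} \approx 169.09$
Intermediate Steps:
$F{\left(Y \right)} = -69 + 2 Y$ ($F{\left(Y \right)} = \left(-69 + Y\right) + Y = -69 + 2 Y$)
$F{\left(119 \right)} + \frac{4281}{48465} = \left(-69 + 2 \cdot 119\right) + \frac{4281}{48465} = \left(-69 + 238\right) + 4281 \cdot \frac{1}{48465} = 169 + \frac{1427}{16155} = \frac{2731622}{16155}$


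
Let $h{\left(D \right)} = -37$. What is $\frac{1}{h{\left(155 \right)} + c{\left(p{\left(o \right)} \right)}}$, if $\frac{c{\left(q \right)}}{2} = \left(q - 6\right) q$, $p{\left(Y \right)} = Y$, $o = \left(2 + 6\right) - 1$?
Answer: $- \frac{1}{23} \approx -0.043478$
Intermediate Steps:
$o = 7$ ($o = 8 - 1 = 7$)
$c{\left(q \right)} = 2 q \left(-6 + q\right)$ ($c{\left(q \right)} = 2 \left(q - 6\right) q = 2 \left(-6 + q\right) q = 2 q \left(-6 + q\right)$)
$\frac{1}{h{\left(155 \right)} + c{\left(p{\left(o \right)} \right)}} = \frac{1}{-37 + 2 \cdot 7 \left(-6 + 7\right)} = \frac{1}{-37 + 2 \cdot 7 \cdot 1} = \frac{1}{-37 + 14} = \frac{1}{-23} = - \frac{1}{23}$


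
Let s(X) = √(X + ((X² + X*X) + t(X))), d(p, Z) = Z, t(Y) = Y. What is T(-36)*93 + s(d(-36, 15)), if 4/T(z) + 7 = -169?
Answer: -93/44 + 4*√30 ≈ 19.795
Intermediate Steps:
T(z) = -1/44 (T(z) = 4/(-7 - 169) = 4/(-176) = 4*(-1/176) = -1/44)
s(X) = √(2*X + 2*X²) (s(X) = √(X + ((X² + X*X) + X)) = √(X + ((X² + X²) + X)) = √(X + (2*X² + X)) = √(X + (X + 2*X²)) = √(2*X + 2*X²))
T(-36)*93 + s(d(-36, 15)) = -1/44*93 + √2*√(15*(1 + 15)) = -93/44 + √2*√(15*16) = -93/44 + √2*√240 = -93/44 + √2*(4*√15) = -93/44 + 4*√30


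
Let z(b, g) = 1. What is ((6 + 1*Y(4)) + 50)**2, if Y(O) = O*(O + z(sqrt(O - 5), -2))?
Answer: 5776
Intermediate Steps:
Y(O) = O*(1 + O) (Y(O) = O*(O + 1) = O*(1 + O))
((6 + 1*Y(4)) + 50)**2 = ((6 + 1*(4*(1 + 4))) + 50)**2 = ((6 + 1*(4*5)) + 50)**2 = ((6 + 1*20) + 50)**2 = ((6 + 20) + 50)**2 = (26 + 50)**2 = 76**2 = 5776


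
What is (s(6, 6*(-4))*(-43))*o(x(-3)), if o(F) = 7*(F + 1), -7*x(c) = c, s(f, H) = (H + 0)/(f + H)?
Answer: -1720/3 ≈ -573.33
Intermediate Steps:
s(f, H) = H/(H + f)
x(c) = -c/7
o(F) = 7 + 7*F (o(F) = 7*(1 + F) = 7 + 7*F)
(s(6, 6*(-4))*(-43))*o(x(-3)) = (((6*(-4))/(6*(-4) + 6))*(-43))*(7 + 7*(-⅐*(-3))) = (-24/(-24 + 6)*(-43))*(7 + 7*(3/7)) = (-24/(-18)*(-43))*(7 + 3) = (-24*(-1/18)*(-43))*10 = ((4/3)*(-43))*10 = -172/3*10 = -1720/3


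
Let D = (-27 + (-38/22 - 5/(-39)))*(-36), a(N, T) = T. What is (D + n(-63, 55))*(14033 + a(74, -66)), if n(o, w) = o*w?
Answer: -4864245189/143 ≈ -3.4016e+7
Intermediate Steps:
D = 147228/143 (D = (-27 + (-38*1/22 - 5*(-1/39)))*(-36) = (-27 + (-19/11 + 5/39))*(-36) = (-27 - 686/429)*(-36) = -12269/429*(-36) = 147228/143 ≈ 1029.6)
(D + n(-63, 55))*(14033 + a(74, -66)) = (147228/143 - 63*55)*(14033 - 66) = (147228/143 - 3465)*13967 = -348267/143*13967 = -4864245189/143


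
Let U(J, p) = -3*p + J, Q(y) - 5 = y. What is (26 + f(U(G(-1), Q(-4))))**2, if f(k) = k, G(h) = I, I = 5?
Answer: 784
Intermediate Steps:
Q(y) = 5 + y
G(h) = 5
U(J, p) = J - 3*p
(26 + f(U(G(-1), Q(-4))))**2 = (26 + (5 - 3*(5 - 4)))**2 = (26 + (5 - 3*1))**2 = (26 + (5 - 3))**2 = (26 + 2)**2 = 28**2 = 784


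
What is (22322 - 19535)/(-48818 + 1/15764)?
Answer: -14644756/256522317 ≈ -0.057090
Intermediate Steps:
(22322 - 19535)/(-48818 + 1/15764) = 2787/(-48818 + 1/15764) = 2787/(-769566951/15764) = 2787*(-15764/769566951) = -14644756/256522317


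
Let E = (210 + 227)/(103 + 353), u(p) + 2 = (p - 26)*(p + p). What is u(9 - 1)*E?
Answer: -3335/12 ≈ -277.92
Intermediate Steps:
u(p) = -2 + 2*p*(-26 + p) (u(p) = -2 + (p - 26)*(p + p) = -2 + (-26 + p)*(2*p) = -2 + 2*p*(-26 + p))
E = 23/24 (E = 437/456 = 437*(1/456) = 23/24 ≈ 0.95833)
u(9 - 1)*E = (-2 - 52*(9 - 1) + 2*(9 - 1)**2)*(23/24) = (-2 - 52*8 + 2*8**2)*(23/24) = (-2 - 416 + 2*64)*(23/24) = (-2 - 416 + 128)*(23/24) = -290*23/24 = -3335/12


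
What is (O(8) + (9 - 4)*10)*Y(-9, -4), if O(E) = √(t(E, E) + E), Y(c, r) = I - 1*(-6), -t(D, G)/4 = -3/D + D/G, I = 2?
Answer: 400 + 4*√22 ≈ 418.76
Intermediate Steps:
t(D, G) = 12/D - 4*D/G (t(D, G) = -4*(-3/D + D/G) = 12/D - 4*D/G)
Y(c, r) = 8 (Y(c, r) = 2 - 1*(-6) = 2 + 6 = 8)
O(E) = √(-4 + E + 12/E) (O(E) = √((12/E - 4*E/E) + E) = √((12/E - 4) + E) = √((-4 + 12/E) + E) = √(-4 + E + 12/E))
(O(8) + (9 - 4)*10)*Y(-9, -4) = (√(-4 + 8 + 12/8) + (9 - 4)*10)*8 = (√(-4 + 8 + 12*(⅛)) + 5*10)*8 = (√(-4 + 8 + 3/2) + 50)*8 = (√(11/2) + 50)*8 = (√22/2 + 50)*8 = (50 + √22/2)*8 = 400 + 4*√22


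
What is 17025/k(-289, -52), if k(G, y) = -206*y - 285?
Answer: 17025/10427 ≈ 1.6328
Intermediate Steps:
k(G, y) = -285 - 206*y
17025/k(-289, -52) = 17025/(-285 - 206*(-52)) = 17025/(-285 + 10712) = 17025/10427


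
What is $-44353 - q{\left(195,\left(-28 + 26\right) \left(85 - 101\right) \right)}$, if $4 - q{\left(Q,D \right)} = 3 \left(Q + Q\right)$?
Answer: $-43187$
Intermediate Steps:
$q{\left(Q,D \right)} = 4 - 6 Q$ ($q{\left(Q,D \right)} = 4 - 3 \left(Q + Q\right) = 4 - 3 \cdot 2 Q = 4 - 6 Q$)
$-44353 - q{\left(195,\left(-28 + 26\right) \left(85 - 101\right) \right)} = -44353 - \left(4 - 1170\right) = -44353 - -1166 = -44353 + 1166 = -43187$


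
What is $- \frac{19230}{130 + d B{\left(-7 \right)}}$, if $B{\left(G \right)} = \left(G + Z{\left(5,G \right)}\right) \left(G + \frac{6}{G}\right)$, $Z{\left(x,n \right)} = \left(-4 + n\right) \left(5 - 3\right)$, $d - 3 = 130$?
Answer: $- \frac{1282}{2029} \approx -0.63184$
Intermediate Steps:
$d = 133$ ($d = 3 + 130 = 133$)
$Z{\left(x,n \right)} = -8 + 2 n$ ($Z{\left(x,n \right)} = \left(-4 + n\right) 2 = -8 + 2 n$)
$B{\left(G \right)} = \left(-8 + 3 G\right) \left(G + \frac{6}{G}\right)$ ($B{\left(G \right)} = \left(G + \left(-8 + 2 G\right)\right) \left(G + \frac{6}{G}\right) = \left(-8 + 3 G\right) \left(G + \frac{6}{G}\right)$)
$- \frac{19230}{130 + d B{\left(-7 \right)}} = - \frac{19230}{130 + 133 \left(18 - \frac{48}{-7} - -56 + 3 \left(-7\right)^{2}\right)} = - \frac{19230}{130 + 133 \left(18 - - \frac{48}{7} + 56 + 3 \cdot 49\right)} = - \frac{19230}{130 + 133 \left(18 + \frac{48}{7} + 56 + 147\right)} = - \frac{19230}{130 + 133 \cdot \frac{1595}{7}} = - \frac{19230}{130 + 30305} = - \frac{19230}{30435} = \left(-19230\right) \frac{1}{30435} = - \frac{1282}{2029}$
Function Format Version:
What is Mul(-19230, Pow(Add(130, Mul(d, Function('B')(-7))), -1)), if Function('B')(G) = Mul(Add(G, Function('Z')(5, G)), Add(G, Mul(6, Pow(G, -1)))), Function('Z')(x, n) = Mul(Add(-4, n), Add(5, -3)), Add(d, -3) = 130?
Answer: Rational(-1282, 2029) ≈ -0.63184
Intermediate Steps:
d = 133 (d = Add(3, 130) = 133)
Function('Z')(x, n) = Add(-8, Mul(2, n)) (Function('Z')(x, n) = Mul(Add(-4, n), 2) = Add(-8, Mul(2, n)))
Function('B')(G) = Mul(Add(-8, Mul(3, G)), Add(G, Mul(6, Pow(G, -1)))) (Function('B')(G) = Mul(Add(G, Add(-8, Mul(2, G))), Add(G, Mul(6, Pow(G, -1)))) = Mul(Add(-8, Mul(3, G)), Add(G, Mul(6, Pow(G, -1)))))
Mul(-19230, Pow(Add(130, Mul(d, Function('B')(-7))), -1)) = Mul(-19230, Pow(Add(130, Mul(133, Add(18, Mul(-48, Pow(-7, -1)), Mul(-8, -7), Mul(3, Pow(-7, 2))))), -1)) = Mul(-19230, Pow(Add(130, Mul(133, Add(18, Mul(-48, Rational(-1, 7)), 56, Mul(3, 49)))), -1)) = Mul(-19230, Pow(Add(130, Mul(133, Add(18, Rational(48, 7), 56, 147))), -1)) = Mul(-19230, Pow(Add(130, Mul(133, Rational(1595, 7))), -1)) = Mul(-19230, Pow(Add(130, 30305), -1)) = Mul(-19230, Pow(30435, -1)) = Mul(-19230, Rational(1, 30435)) = Rational(-1282, 2029)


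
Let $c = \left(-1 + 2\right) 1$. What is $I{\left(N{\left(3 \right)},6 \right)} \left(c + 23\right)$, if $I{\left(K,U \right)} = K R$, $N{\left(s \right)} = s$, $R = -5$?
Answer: $-360$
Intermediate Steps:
$I{\left(K,U \right)} = - 5 K$ ($I{\left(K,U \right)} = K \left(-5\right) = - 5 K$)
$c = 1$ ($c = 1 \cdot 1 = 1$)
$I{\left(N{\left(3 \right)},6 \right)} \left(c + 23\right) = \left(-5\right) 3 \left(1 + 23\right) = \left(-15\right) 24 = -360$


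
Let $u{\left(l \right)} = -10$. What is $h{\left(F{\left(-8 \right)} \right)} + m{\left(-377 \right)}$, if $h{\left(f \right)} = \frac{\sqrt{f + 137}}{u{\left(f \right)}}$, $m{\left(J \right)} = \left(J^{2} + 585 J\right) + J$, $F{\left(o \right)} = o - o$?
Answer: $-78793 - \frac{\sqrt{137}}{10} \approx -78794.0$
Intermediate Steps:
$F{\left(o \right)} = 0$
$m{\left(J \right)} = J^{2} + 586 J$
$h{\left(f \right)} = - \frac{\sqrt{137 + f}}{10}$ ($h{\left(f \right)} = \frac{\sqrt{f + 137}}{-10} = \sqrt{137 + f} \left(- \frac{1}{10}\right) = - \frac{\sqrt{137 + f}}{10}$)
$h{\left(F{\left(-8 \right)} \right)} + m{\left(-377 \right)} = - \frac{\sqrt{137 + 0}}{10} - 377 \left(586 - 377\right) = - \frac{\sqrt{137}}{10} - 78793 = -78793 - \frac{\sqrt{137}}{10}$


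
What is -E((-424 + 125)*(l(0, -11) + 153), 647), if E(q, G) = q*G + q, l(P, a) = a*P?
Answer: 29644056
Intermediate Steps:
l(P, a) = P*a
E(q, G) = q + G*q (E(q, G) = G*q + q = q + G*q)
-E((-424 + 125)*(l(0, -11) + 153), 647) = -(-424 + 125)*(0*(-11) + 153)*(1 + 647) = -(-299*(0 + 153))*648 = -(-299*153)*648 = -(-45747)*648 = -1*(-29644056) = 29644056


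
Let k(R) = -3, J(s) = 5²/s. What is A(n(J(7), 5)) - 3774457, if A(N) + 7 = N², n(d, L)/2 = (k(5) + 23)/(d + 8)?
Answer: -24764179904/6561 ≈ -3.7745e+6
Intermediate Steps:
J(s) = 25/s
n(d, L) = 40/(8 + d) (n(d, L) = 2*((-3 + 23)/(d + 8)) = 2*(20/(8 + d)) = 40/(8 + d))
A(N) = -7 + N²
A(n(J(7), 5)) - 3774457 = (-7 + (40/(8 + 25/7))²) - 3774457 = (-7 + (40/(81/7))²) - 3774457 = (-7 + (40*(7/81))²) - 3774457 = (-7 + (280/81)²) - 3774457 = (-7 + 78400/6561) - 3774457 = 32473/6561 - 3774457 = -24764179904/6561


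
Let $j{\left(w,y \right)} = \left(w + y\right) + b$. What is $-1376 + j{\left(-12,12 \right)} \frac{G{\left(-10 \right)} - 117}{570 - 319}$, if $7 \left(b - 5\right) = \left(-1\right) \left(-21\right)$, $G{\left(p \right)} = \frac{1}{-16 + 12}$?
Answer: $- \frac{346314}{251} \approx -1379.7$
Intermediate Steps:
$G{\left(p \right)} = - \frac{1}{4}$ ($G{\left(p \right)} = \frac{1}{-4} = - \frac{1}{4}$)
$b = 8$ ($b = 5 + \frac{\left(-1\right) \left(-21\right)}{7} = 5 + \frac{1}{7} \cdot 21 = 5 + 3 = 8$)
$j{\left(w,y \right)} = 8 + w + y$ ($j{\left(w,y \right)} = \left(w + y\right) + 8 = 8 + w + y$)
$-1376 + j{\left(-12,12 \right)} \frac{G{\left(-10 \right)} - 117}{570 - 319} = -1376 + \left(8 - 12 + 12\right) \frac{- \frac{1}{4} - 117}{570 - 319} = -1376 + 8 \left(- \frac{469}{4 \cdot 251}\right) = -1376 + 8 \left(\left(- \frac{469}{4}\right) \frac{1}{251}\right) = -1376 + 8 \left(- \frac{469}{1004}\right) = -1376 - \frac{938}{251} = - \frac{346314}{251}$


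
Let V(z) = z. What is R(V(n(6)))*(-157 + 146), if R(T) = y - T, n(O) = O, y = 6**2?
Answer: -330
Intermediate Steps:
y = 36
R(T) = 36 - T
R(V(n(6)))*(-157 + 146) = (36 - 1*6)*(-157 + 146) = (36 - 6)*(-11) = 30*(-11) = -330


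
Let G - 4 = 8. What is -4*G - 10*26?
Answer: -308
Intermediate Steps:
G = 12 (G = 4 + 8 = 12)
-4*G - 10*26 = -4*12 - 10*26 = -48 - 260 = -308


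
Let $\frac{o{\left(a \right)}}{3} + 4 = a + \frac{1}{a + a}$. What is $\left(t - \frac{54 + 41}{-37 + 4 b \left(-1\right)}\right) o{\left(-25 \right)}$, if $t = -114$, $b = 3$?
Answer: $\frac{23902323}{2450} \approx 9756.0$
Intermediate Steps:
$o{\left(a \right)} = -12 + 3 a + \frac{3}{2 a}$ ($o{\left(a \right)} = -12 + 3 \left(a + \frac{1}{a + a}\right) = -12 + 3 \left(a + \frac{1}{2 a}\right) = -12 + \left(3 a + \frac{3}{2 a}\right) = -12 + 3 a + \frac{3}{2 a}$)
$\left(t - \frac{54 + 41}{-37 + 4 b \left(-1\right)}\right) o{\left(-25 \right)} = \left(-114 - \frac{54 + 41}{-37 + 4 \cdot 3 \left(-1\right)}\right) \left(-12 + 3 \left(-25\right) + \frac{3}{2 \left(-25\right)}\right) = \left(-114 - \frac{95}{-37 + 12 \left(-1\right)}\right) \left(-12 - 75 + \frac{3}{2} \left(- \frac{1}{25}\right)\right) = \left(-114 - \frac{95}{-37 - 12}\right) \left(-12 - 75 - \frac{3}{50}\right) = \left(-114 - \frac{95}{-49}\right) \left(- \frac{4353}{50}\right) = \left(-114 - 95 \left(- \frac{1}{49}\right)\right) \left(- \frac{4353}{50}\right) = \left(-114 - - \frac{95}{49}\right) \left(- \frac{4353}{50}\right) = \left(-114 + \frac{95}{49}\right) \left(- \frac{4353}{50}\right) = \left(- \frac{5491}{49}\right) \left(- \frac{4353}{50}\right) = \frac{23902323}{2450}$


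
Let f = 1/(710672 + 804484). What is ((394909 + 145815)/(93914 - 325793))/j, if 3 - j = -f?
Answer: -273093737648/351332935417 ≈ -0.77731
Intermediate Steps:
f = 1/1515156 ≈ 6.6000e-7
j = 4545469/1515156 (j = 3 - (-1)/1515156 = 3 - 1*(-1/1515156) = 3 + 1/1515156 = 4545469/1515156 ≈ 3.0000)
((394909 + 145815)/(93914 - 325793))/j = ((394909 + 145815)/(93914 - 325793))/(4545469/1515156) = (540724/(-231879))*(1515156/4545469) = (540724*(-1/231879))*(1515156/4545469) = -540724/231879*1515156/4545469 = -273093737648/351332935417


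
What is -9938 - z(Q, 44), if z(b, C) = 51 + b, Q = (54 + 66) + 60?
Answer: -10169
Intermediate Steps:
Q = 180 (Q = 120 + 60 = 180)
-9938 - z(Q, 44) = -9938 - (51 + 180) = -9938 - 1*231 = -9938 - 231 = -10169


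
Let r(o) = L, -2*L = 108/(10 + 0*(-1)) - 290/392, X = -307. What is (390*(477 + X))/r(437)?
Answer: -129948000/9859 ≈ -13181.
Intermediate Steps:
L = -9859/1960 (L = -(108/(10 + 0*(-1)) - 290/392)/2 = -(108/(10 + 0) - 290*1/392)/2 = -(108/10 - 145/196)/2 = -(108*(⅒) - 145/196)/2 = -(54/5 - 145/196)/2 = -½*9859/980 = -9859/1960 ≈ -5.0301)
r(o) = -9859/1960
(390*(477 + X))/r(437) = (390*(477 - 307))/(-9859/1960) = (390*170)*(-1960/9859) = 66300*(-1960/9859) = -129948000/9859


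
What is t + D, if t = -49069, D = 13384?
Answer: -35685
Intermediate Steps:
t + D = -49069 + 13384 = -35685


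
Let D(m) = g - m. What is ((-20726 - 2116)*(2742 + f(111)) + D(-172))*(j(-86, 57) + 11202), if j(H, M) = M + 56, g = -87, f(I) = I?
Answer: -737377515415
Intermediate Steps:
j(H, M) = 56 + M
D(m) = -87 - m
((-20726 - 2116)*(2742 + f(111)) + D(-172))*(j(-86, 57) + 11202) = ((-20726 - 2116)*(2742 + 111) + (-87 - 1*(-172)))*((56 + 57) + 11202) = (-22842*2853 + (-87 + 172))*(113 + 11202) = (-65168226 + 85)*11315 = -65168141*11315 = -737377515415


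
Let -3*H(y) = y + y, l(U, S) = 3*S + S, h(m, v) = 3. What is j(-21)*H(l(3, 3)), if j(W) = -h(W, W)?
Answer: 24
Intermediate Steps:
l(U, S) = 4*S
H(y) = -2*y/3 (H(y) = -(y + y)/3 = -2*y/3)
j(W) = -3 (j(W) = -1*3 = -3)
j(-21)*H(l(3, 3)) = -(-2)*4*3 = -(-2)*12 = -3*(-8) = 24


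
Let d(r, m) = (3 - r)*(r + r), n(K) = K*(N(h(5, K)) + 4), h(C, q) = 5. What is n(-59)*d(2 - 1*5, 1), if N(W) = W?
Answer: 19116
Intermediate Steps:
n(K) = 9*K (n(K) = K*(5 + 4) = K*9 = 9*K)
d(r, m) = 2*r*(3 - r) (d(r, m) = (3 - r)*(2*r) = 2*r*(3 - r))
n(-59)*d(2 - 1*5, 1) = (9*(-59))*(2*(2 - 1*5)*(3 - (2 - 1*5))) = -1062*(2 - 5)*(3 - (2 - 5)) = -1062*(-3)*(3 - 1*(-3)) = -1062*(-3)*(3 + 3) = -1062*(-3)*6 = -531*(-36) = 19116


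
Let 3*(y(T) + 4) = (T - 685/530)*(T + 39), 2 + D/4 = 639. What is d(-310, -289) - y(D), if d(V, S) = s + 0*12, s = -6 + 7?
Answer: -698361647/318 ≈ -2.1961e+6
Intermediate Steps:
s = 1
d(V, S) = 1 (d(V, S) = 1 + 0*12 = 1 + 0 = 1)
D = 2548 (D = -8 + 4*639 = -8 + 2556 = 2548)
y(T) = -4 + (39 + T)*(-137/106 + T)/3 (y(T) = -4 + ((T - 685/530)*(T + 39))/3 = -4 + ((T - 685*1/530)*(39 + T))/3 = -4 + ((T - 137/106)*(39 + T))/3 = -4 + ((-137/106 + T)*(39 + T))/3 = -4 + ((39 + T)*(-137/106 + T))/3 = -4 + (39 + T)*(-137/106 + T)/3)
d(-310, -289) - y(D) = 1 - (-2205/106 + (1/3)*2548**2 + (3997/318)*2548) = 1 - (-2205/106 + (1/3)*6492304 + 5092178/159) = 1 - (-2205/106 + 6492304/3 + 5092178/159) = 1 - 1*698361965/318 = 1 - 698361965/318 = -698361647/318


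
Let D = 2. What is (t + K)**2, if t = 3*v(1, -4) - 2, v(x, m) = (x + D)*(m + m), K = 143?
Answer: 4761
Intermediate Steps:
v(x, m) = 2*m*(2 + x) (v(x, m) = (x + 2)*(m + m) = (2 + x)*(2*m) = 2*m*(2 + x))
t = -74 (t = 3*(2*(-4)*(2 + 1)) - 2 = 3*(2*(-4)*3) - 2 = 3*(-24) - 2 = -72 - 2 = -74)
(t + K)**2 = (-74 + 143)**2 = 69**2 = 4761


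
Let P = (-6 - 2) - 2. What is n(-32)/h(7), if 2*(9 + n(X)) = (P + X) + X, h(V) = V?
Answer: -46/7 ≈ -6.5714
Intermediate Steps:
P = -10 (P = -8 - 2 = -10)
n(X) = -14 + X (n(X) = -9 + ((-10 + X) + X)/2 = -9 + (-10 + 2*X)/2 = -9 + (-5 + X) = -14 + X)
n(-32)/h(7) = (-14 - 32)/7 = -46*⅐ = -46/7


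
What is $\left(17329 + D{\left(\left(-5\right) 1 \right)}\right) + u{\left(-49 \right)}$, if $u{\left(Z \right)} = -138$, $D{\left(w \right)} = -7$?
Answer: $17184$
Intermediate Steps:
$\left(17329 + D{\left(\left(-5\right) 1 \right)}\right) + u{\left(-49 \right)} = \left(17329 - 7\right) - 138 = 17322 - 138 = 17184$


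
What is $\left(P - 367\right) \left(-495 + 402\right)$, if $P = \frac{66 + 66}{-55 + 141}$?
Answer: $\frac{1461495}{43} \approx 33988.0$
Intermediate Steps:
$P = \frac{66}{43}$ ($P = \frac{132}{86} = 132 \cdot \frac{1}{86} = \frac{66}{43} \approx 1.5349$)
$\left(P - 367\right) \left(-495 + 402\right) = \left(\frac{66}{43} - 367\right) \left(-495 + 402\right) = \left(- \frac{15715}{43}\right) \left(-93\right) = \frac{1461495}{43}$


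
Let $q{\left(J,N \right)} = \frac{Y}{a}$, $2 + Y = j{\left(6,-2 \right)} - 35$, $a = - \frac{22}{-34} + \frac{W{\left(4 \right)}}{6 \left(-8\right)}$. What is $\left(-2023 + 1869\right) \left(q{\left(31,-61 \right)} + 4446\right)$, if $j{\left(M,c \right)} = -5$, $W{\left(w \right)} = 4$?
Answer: $- \frac{77419188}{115} \approx -6.7321 \cdot 10^{5}$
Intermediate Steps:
$a = \frac{115}{204}$ ($a = - \frac{22}{-34} + \frac{4}{6 \left(-8\right)} = \left(-22\right) \left(- \frac{1}{34}\right) + \frac{4}{-48} = \frac{11}{17} + 4 \left(- \frac{1}{48}\right) = \frac{11}{17} - \frac{1}{12} = \frac{115}{204} \approx 0.56373$)
$Y = -42$ ($Y = -2 - 40 = -42$)
$q{\left(J,N \right)} = - \frac{8568}{115}$ ($q{\left(J,N \right)} = - \frac{42}{\frac{115}{204}} = \left(-42\right) \frac{204}{115} = - \frac{8568}{115}$)
$\left(-2023 + 1869\right) \left(q{\left(31,-61 \right)} + 4446\right) = \left(-2023 + 1869\right) \left(- \frac{8568}{115} + 4446\right) = \left(-154\right) \frac{502722}{115} = - \frac{77419188}{115}$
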